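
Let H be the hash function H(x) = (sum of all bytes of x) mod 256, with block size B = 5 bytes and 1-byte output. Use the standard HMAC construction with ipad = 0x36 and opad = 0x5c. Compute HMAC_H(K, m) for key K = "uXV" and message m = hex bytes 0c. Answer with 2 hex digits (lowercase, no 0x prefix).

Key "uXV" = 75 58 56 is 3 bytes ≤ B = 5; zero-pad to 5 bytes: K' = 75 58 56 00 00.
K' ⊕ ipad = 43 6e 60 36 36.  K' ⊕ opad = 29 04 0a 5c 5c.
Inner input = (K'⊕ipad) ∥ m = 43 6e 60 36 36 ∥ 0c.
Inner hash: sum = 67+110+96+54+54+12 = 393; mod 256 = 137 → 89.
Outer input = (K'⊕opad) ∥ inner = 29 04 0a 5c 5c ∥ 89.
Outer hash (tag): sum = 41+4+10+92+92+137 = 376; mod 256 = 120 → 78.

78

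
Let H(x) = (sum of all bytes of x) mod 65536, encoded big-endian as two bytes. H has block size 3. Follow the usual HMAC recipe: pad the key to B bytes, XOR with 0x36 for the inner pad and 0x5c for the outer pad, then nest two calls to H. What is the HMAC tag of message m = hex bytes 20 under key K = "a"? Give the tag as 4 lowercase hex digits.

01d8

Key "a" = 61 is 1 byte ≤ B = 3; zero-pad to 3 bytes: K' = 61 00 00.
K' ⊕ ipad = 57 36 36.  K' ⊕ opad = 3d 5c 5c.
Inner input = (K'⊕ipad) ∥ m = 57 36 36 ∥ 20.
Inner hash: sum = 87+54+54+32 = 227 → 00 e3.
Outer input = (K'⊕opad) ∥ inner = 3d 5c 5c ∥ 00 e3.
Outer hash (tag): sum = 61+92+92+0+227 = 472 → 01 d8.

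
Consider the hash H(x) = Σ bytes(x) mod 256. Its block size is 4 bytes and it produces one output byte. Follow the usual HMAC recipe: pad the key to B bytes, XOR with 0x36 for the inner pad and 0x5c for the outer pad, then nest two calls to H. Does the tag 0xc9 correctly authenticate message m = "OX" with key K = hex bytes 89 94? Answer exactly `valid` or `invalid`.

valid

Key hex bytes 89 94 is 2 bytes ≤ B = 4; zero-pad to 4 bytes: K' = 89 94 00 00.
K' ⊕ ipad = bf a2 36 36; K' ⊕ opad = d5 c8 5c 5c.
Inner hash: sum = 191+162+54+54+79+88 = 628; mod 256 = 116 → 74.
Outer hash (recomputed tag): sum = 213+200+92+92+116 = 713; mod 256 = 201 → c9.
Recomputed tag = c9; claimed = c9 → match.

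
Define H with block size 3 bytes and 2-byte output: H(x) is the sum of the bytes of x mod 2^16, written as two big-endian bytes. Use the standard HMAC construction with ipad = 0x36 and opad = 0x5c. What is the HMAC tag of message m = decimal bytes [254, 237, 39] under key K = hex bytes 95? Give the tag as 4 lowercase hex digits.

01a5

Key hex bytes 95 is 1 byte ≤ B = 3; zero-pad to 3 bytes: K' = 95 00 00.
K' ⊕ ipad = a3 36 36.  K' ⊕ opad = c9 5c 5c.
Inner input = (K'⊕ipad) ∥ m = a3 36 36 ∥ fe ed 27.
Inner hash: sum = 163+54+54+254+237+39 = 801 → 03 21.
Outer input = (K'⊕opad) ∥ inner = c9 5c 5c ∥ 03 21.
Outer hash (tag): sum = 201+92+92+3+33 = 421 → 01 a5.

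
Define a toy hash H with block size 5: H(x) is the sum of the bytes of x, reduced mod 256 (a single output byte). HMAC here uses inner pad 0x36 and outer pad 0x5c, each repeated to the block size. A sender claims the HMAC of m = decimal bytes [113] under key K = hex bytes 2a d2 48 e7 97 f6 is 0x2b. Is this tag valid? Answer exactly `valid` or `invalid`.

Key hex bytes 2a d2 48 e7 97 f6 is 6 bytes > B = 5, so hash it first: H(key) = b8, then zero-pad to 5 bytes: K' = b8 00 00 00 00.
K' ⊕ ipad = 8e 36 36 36 36; K' ⊕ opad = e4 5c 5c 5c 5c.
Inner hash: sum = 142+54+54+54+54+113 = 471; mod 256 = 215 → d7.
Outer hash (recomputed tag): sum = 228+92+92+92+92+215 = 811; mod 256 = 43 → 2b.
Recomputed tag = 2b; claimed = 2b → match.

valid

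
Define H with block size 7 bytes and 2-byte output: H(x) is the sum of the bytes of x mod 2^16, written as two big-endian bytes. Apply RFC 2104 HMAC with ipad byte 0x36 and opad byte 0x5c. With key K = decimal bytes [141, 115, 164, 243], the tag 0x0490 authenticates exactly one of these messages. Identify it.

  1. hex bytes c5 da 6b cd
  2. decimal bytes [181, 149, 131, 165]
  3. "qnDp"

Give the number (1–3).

Key decimal bytes [141, 115, 164, 243] = 8d 73 a4 f3 is 4 bytes ≤ B = 7; zero-pad to 7 bytes: K' = 8d 73 a4 f3 00 00 00.
K' ⊕ ipad = bb 45 92 c5 36 36 36; K' ⊕ opad = d1 2f f8 af 5c 5c 5c.
m1: inner = H(bb 45 92 c5 36 36 36 c5 da 6b cd) = 05 d0; tag = H(d1 2f f8 af 5c 5c 5c 05 d0) = 0490 ← matches
m2: inner = H(bb 45 92 c5 36 36 36 b5 95 83 a5) = 05 6b; tag = H(d1 2f f8 af 5c 5c 5c 05 6b) = 042b
m3: inner = H(bb 45 92 c5 36 36 36 71 6e 44 70) = 04 8c; tag = H(d1 2f f8 af 5c 5c 5c 04 8c) = 044b

1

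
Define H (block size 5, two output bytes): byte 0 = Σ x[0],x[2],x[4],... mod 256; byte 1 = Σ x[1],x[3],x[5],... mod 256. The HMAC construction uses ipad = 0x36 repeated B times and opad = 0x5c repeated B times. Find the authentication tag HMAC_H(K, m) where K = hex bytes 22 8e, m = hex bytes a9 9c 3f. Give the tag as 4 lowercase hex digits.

0c4a

Key hex bytes 22 8e is 2 bytes ≤ B = 5; zero-pad to 5 bytes: K' = 22 8e 00 00 00.
K' ⊕ ipad = 14 b8 36 36 36.  K' ⊕ opad = 7e d2 5c 5c 5c.
Inner input = (K'⊕ipad) ∥ m = 14 b8 36 36 36 ∥ a9 9c 3f.
Inner hash: even-index sum = 284 mod 256 = 28; odd-index sum = 470 mod 256 = 214 → 1c d6.
Outer input = (K'⊕opad) ∥ inner = 7e d2 5c 5c 5c ∥ 1c d6.
Outer hash (tag): even-index sum = 524 mod 256 = 12; odd-index sum = 330 mod 256 = 74 → 0c 4a.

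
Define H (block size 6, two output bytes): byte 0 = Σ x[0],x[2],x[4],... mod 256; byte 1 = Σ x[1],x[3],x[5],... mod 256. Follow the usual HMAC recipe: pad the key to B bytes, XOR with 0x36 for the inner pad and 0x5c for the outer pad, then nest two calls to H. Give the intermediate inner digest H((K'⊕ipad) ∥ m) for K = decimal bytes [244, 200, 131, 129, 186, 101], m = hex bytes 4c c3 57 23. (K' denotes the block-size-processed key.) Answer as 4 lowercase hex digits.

Key decimal bytes [244, 200, 131, 129, 186, 101] = f4 c8 83 81 ba 65 is exactly B = 6 bytes: K' = f4 c8 83 81 ba 65.
K' ⊕ ipad = c2 fe b5 b7 8c 53.
Inner input = c2 fe b5 b7 8c 53 ∥ 4c c3 57 23.
Inner hash: even-index sum = 678 mod 256 = 166; odd-index sum = 750 mod 256 = 238 → a6 ee.

a6ee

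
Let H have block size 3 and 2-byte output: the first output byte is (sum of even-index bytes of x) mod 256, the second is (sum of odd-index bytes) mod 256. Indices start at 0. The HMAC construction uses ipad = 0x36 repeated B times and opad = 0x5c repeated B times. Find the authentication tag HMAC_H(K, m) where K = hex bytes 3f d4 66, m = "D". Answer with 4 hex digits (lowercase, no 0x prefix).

Key hex bytes 3f d4 66 is exactly B = 3 bytes: K' = 3f d4 66.
K' ⊕ ipad = 09 e2 50.  K' ⊕ opad = 63 88 3a.
Inner input = (K'⊕ipad) ∥ m = 09 e2 50 ∥ 44.
Inner hash: even-index sum = 89 mod 256 = 89; odd-index sum = 294 mod 256 = 38 → 59 26.
Outer input = (K'⊕opad) ∥ inner = 63 88 3a ∥ 59 26.
Outer hash (tag): even-index sum = 195 mod 256 = 195; odd-index sum = 225 mod 256 = 225 → c3 e1.

c3e1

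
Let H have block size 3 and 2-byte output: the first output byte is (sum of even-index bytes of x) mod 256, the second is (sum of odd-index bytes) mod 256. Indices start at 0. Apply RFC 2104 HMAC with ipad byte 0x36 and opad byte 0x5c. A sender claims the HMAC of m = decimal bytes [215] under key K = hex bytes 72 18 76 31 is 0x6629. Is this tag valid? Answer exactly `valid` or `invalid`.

Key hex bytes 72 18 76 31 is 4 bytes > B = 3, so hash it first: H(key) = e8 49, then zero-pad to 3 bytes: K' = e8 49 00.
K' ⊕ ipad = de 7f 36; K' ⊕ opad = b4 15 5c.
Inner hash: even-index sum = 276 mod 256 = 20; odd-index sum = 342 mod 256 = 86 → 14 56.
Outer hash (recomputed tag): even-index sum = 358 mod 256 = 102; odd-index sum = 41 mod 256 = 41 → 66 29.
Recomputed tag = 6629; claimed = 6629 → match.

valid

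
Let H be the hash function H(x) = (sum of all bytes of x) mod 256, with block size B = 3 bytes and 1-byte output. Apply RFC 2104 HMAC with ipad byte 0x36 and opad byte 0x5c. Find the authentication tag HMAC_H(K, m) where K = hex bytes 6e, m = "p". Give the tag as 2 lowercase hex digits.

1e

Key hex bytes 6e is 1 byte ≤ B = 3; zero-pad to 3 bytes: K' = 6e 00 00.
K' ⊕ ipad = 58 36 36.  K' ⊕ opad = 32 5c 5c.
Inner input = (K'⊕ipad) ∥ m = 58 36 36 ∥ 70.
Inner hash: sum = 88+54+54+112 = 308; mod 256 = 52 → 34.
Outer input = (K'⊕opad) ∥ inner = 32 5c 5c ∥ 34.
Outer hash (tag): sum = 50+92+92+52 = 286; mod 256 = 30 → 1e.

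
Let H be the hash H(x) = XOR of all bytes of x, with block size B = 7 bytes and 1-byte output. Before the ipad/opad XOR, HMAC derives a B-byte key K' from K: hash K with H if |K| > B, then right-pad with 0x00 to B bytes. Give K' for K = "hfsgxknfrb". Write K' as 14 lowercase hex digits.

11000000000000

|K| = 10 > B = 7, so first hash the key.
H(K): XOR 68⊕66⊕73⊕67⊕78⊕6b⊕6e⊕66⊕72⊕62 = 11.
Zero-pad H(K) = 11 to 7 bytes: K' = 11 00 00 00 00 00 00.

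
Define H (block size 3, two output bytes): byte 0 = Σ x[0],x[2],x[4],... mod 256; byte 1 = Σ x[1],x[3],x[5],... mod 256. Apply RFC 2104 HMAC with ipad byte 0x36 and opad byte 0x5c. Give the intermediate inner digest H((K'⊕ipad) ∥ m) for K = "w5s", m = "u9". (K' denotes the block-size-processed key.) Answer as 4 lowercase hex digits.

Key "w5s" = 77 35 73 is exactly B = 3 bytes: K' = 77 35 73.
K' ⊕ ipad = 41 03 45.
Inner input = 41 03 45 ∥ 75 39.
Inner hash: even-index sum = 191 mod 256 = 191; odd-index sum = 120 mod 256 = 120 → bf 78.

bf78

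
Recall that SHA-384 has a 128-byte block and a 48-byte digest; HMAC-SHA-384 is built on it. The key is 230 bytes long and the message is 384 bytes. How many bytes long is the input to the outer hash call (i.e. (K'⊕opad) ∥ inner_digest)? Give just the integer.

Key is 230 > 128 bytes, so it is hashed to 48 bytes then zero-padded to 128: |K'| = 128.
Outer input = (K'⊕opad) ∥ H(inner) → 128 + 48 = 176 bytes.

176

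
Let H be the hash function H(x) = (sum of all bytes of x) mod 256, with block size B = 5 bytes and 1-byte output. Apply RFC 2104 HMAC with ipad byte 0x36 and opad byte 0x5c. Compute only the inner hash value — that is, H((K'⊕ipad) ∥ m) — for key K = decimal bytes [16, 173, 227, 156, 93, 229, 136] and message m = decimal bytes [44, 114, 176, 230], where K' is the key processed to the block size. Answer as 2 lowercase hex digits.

Key decimal bytes [16, 173, 227, 156, 93, 229, 136] = 10 ad e3 9c 5d e5 88 is 7 bytes > B = 5, so hash it first: H(key) = 06, then zero-pad to 5 bytes: K' = 06 00 00 00 00.
K' ⊕ ipad = 30 36 36 36 36.
Inner input = 30 36 36 36 36 ∥ 2c 72 b0 e6.
Inner hash: sum = 48+54+54+54+54+44+114+176+230 = 828; mod 256 = 60 → 3c.

3c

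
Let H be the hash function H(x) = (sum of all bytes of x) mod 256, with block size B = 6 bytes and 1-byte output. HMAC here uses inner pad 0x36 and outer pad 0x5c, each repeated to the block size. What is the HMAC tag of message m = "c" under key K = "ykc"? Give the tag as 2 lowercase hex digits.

b5

Key "ykc" = 79 6b 63 is 3 bytes ≤ B = 6; zero-pad to 6 bytes: K' = 79 6b 63 00 00 00.
K' ⊕ ipad = 4f 5d 55 36 36 36.  K' ⊕ opad = 25 37 3f 5c 5c 5c.
Inner input = (K'⊕ipad) ∥ m = 4f 5d 55 36 36 36 ∥ 63.
Inner hash: sum = 79+93+85+54+54+54+99 = 518; mod 256 = 6 → 06.
Outer input = (K'⊕opad) ∥ inner = 25 37 3f 5c 5c 5c ∥ 06.
Outer hash (tag): sum = 37+55+63+92+92+92+6 = 437; mod 256 = 181 → b5.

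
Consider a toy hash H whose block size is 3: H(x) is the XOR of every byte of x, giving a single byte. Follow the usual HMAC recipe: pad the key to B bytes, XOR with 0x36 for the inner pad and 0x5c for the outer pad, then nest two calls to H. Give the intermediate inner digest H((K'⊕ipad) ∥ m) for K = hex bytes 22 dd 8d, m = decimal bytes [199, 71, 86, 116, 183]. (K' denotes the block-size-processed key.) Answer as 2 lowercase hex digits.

Key hex bytes 22 dd 8d is exactly B = 3 bytes: K' = 22 dd 8d.
K' ⊕ ipad = 14 eb bb.
Inner input = 14 eb bb ∥ c7 47 56 74 b7.
Inner hash: XOR 14⊕eb⊕bb⊕c7⊕47⊕56⊕74⊕b7 = 51.

51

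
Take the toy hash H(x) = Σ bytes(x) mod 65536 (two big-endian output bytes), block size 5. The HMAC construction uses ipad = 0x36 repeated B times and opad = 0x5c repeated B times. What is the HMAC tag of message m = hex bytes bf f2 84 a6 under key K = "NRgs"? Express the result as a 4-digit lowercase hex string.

016d

Key "NRgs" = 4e 52 67 73 is 4 bytes ≤ B = 5; zero-pad to 5 bytes: K' = 4e 52 67 73 00.
K' ⊕ ipad = 78 64 51 45 36.  K' ⊕ opad = 12 0e 3b 2f 5c.
Inner input = (K'⊕ipad) ∥ m = 78 64 51 45 36 ∥ bf f2 84 a6.
Inner hash: sum = 120+100+81+69+54+191+242+132+166 = 1155 → 04 83.
Outer input = (K'⊕opad) ∥ inner = 12 0e 3b 2f 5c ∥ 04 83.
Outer hash (tag): sum = 18+14+59+47+92+4+131 = 365 → 01 6d.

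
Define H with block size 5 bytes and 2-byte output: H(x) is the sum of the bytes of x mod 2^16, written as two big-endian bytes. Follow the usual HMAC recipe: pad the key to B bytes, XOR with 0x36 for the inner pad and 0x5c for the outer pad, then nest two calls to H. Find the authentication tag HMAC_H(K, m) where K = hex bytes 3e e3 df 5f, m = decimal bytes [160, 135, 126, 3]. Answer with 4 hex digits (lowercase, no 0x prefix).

0214

Key hex bytes 3e e3 df 5f is 4 bytes ≤ B = 5; zero-pad to 5 bytes: K' = 3e e3 df 5f 00.
K' ⊕ ipad = 08 d5 e9 69 36.  K' ⊕ opad = 62 bf 83 03 5c.
Inner input = (K'⊕ipad) ∥ m = 08 d5 e9 69 36 ∥ a0 87 7e 03.
Inner hash: sum = 8+213+233+105+54+160+135+126+3 = 1037 → 04 0d.
Outer input = (K'⊕opad) ∥ inner = 62 bf 83 03 5c ∥ 04 0d.
Outer hash (tag): sum = 98+191+131+3+92+4+13 = 532 → 02 14.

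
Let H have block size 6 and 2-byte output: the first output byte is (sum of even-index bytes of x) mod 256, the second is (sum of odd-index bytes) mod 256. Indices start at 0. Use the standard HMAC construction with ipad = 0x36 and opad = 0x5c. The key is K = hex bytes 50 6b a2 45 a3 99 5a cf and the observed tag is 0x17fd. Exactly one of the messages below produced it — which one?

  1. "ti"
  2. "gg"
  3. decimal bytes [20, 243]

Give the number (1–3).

Key hex bytes 50 6b a2 45 a3 99 5a cf is 8 bytes > B = 6, so hash it first: H(key) = ef 18, then zero-pad to 6 bytes: K' = ef 18 00 00 00 00.
K' ⊕ ipad = d9 2e 36 36 36 36; K' ⊕ opad = b3 44 5c 5c 5c 5c.
m1: inner = H(d9 2e 36 36 36 36 74 69) = b9 03; tag = H(b3 44 5c 5c 5c 5c b9 03) = 24ff
m2: inner = H(d9 2e 36 36 36 36 67 67) = ac 01; tag = H(b3 44 5c 5c 5c 5c ac 01) = 17fd ← matches
m3: inner = H(d9 2e 36 36 36 36 14 f3) = 59 8d; tag = H(b3 44 5c 5c 5c 5c 59 8d) = c489

2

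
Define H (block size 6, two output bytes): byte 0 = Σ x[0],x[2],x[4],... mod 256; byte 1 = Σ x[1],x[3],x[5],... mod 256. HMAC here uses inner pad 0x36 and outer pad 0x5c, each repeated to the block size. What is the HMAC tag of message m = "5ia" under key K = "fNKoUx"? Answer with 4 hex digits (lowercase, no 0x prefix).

Key "fNKoUx" = 66 4e 4b 6f 55 78 is exactly B = 6 bytes: K' = 66 4e 4b 6f 55 78.
K' ⊕ ipad = 50 78 7d 59 63 4e.  K' ⊕ opad = 3a 12 17 33 09 24.
Inner input = (K'⊕ipad) ∥ m = 50 78 7d 59 63 4e ∥ 35 69 61.
Inner hash: even-index sum = 454 mod 256 = 198; odd-index sum = 392 mod 256 = 136 → c6 88.
Outer input = (K'⊕opad) ∥ inner = 3a 12 17 33 09 24 ∥ c6 88.
Outer hash (tag): even-index sum = 288 mod 256 = 32; odd-index sum = 241 mod 256 = 241 → 20 f1.

20f1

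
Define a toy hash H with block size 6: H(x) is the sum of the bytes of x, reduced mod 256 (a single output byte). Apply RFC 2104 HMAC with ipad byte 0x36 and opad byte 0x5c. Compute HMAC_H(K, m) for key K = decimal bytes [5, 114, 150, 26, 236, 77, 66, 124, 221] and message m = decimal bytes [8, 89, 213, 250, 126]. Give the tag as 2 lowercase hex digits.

fc

Key decimal bytes [5, 114, 150, 26, 236, 77, 66, 124, 221] = 05 72 96 1a ec 4d 42 7c dd is 9 bytes > B = 6, so hash it first: H(key) = fb, then zero-pad to 6 bytes: K' = fb 00 00 00 00 00.
K' ⊕ ipad = cd 36 36 36 36 36.  K' ⊕ opad = a7 5c 5c 5c 5c 5c.
Inner input = (K'⊕ipad) ∥ m = cd 36 36 36 36 36 ∥ 08 59 d5 fa 7e.
Inner hash: sum = 205+54+54+54+54+54+8+89+213+250+126 = 1161; mod 256 = 137 → 89.
Outer input = (K'⊕opad) ∥ inner = a7 5c 5c 5c 5c 5c ∥ 89.
Outer hash (tag): sum = 167+92+92+92+92+92+137 = 764; mod 256 = 252 → fc.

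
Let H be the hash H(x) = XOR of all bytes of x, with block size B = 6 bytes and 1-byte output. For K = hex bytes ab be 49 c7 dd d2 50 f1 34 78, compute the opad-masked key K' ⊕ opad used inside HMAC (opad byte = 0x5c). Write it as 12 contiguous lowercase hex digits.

255c5c5c5c5c

Key hex bytes ab be 49 c7 dd d2 50 f1 34 78 is 10 bytes > B = 6, so hash it first: H(key) = 79, then zero-pad to 6 bytes: K' = 79 00 00 00 00 00.
XOR each byte with 0x5c: 79⊕5c=25, 00⊕5c=5c, 00⊕5c=5c, 00⊕5c=5c, 00⊕5c=5c, 00⊕5c=5c.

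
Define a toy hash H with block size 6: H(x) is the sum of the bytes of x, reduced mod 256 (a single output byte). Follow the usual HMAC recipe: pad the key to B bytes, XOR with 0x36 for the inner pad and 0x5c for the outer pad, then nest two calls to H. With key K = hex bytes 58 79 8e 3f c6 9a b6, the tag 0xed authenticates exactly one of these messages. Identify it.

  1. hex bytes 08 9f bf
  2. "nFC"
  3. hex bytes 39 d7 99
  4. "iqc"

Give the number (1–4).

3

Key hex bytes 58 79 8e 3f c6 9a b6 is 7 bytes > B = 6, so hash it first: H(key) = b4, then zero-pad to 6 bytes: K' = b4 00 00 00 00 00.
K' ⊕ ipad = 82 36 36 36 36 36; K' ⊕ opad = e8 5c 5c 5c 5c 5c.
m1: inner = H(82 36 36 36 36 36 08 9f bf) = f6; tag = H(e8 5c 5c 5c 5c 5c f6) = aa
m2: inner = H(82 36 36 36 36 36 6e 46 43) = 87; tag = H(e8 5c 5c 5c 5c 5c 87) = 3b
m3: inner = H(82 36 36 36 36 36 39 d7 99) = 39; tag = H(e8 5c 5c 5c 5c 5c 39) = ed ← matches
m4: inner = H(82 36 36 36 36 36 69 71 63) = cd; tag = H(e8 5c 5c 5c 5c 5c cd) = 81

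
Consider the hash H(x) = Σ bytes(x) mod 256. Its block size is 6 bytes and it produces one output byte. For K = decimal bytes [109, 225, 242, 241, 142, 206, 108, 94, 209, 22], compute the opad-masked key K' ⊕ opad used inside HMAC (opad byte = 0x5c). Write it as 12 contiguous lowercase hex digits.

Key decimal bytes [109, 225, 242, 241, 142, 206, 108, 94, 209, 22] = 6d e1 f2 f1 8e ce 6c 5e d1 16 is 10 bytes > B = 6, so hash it first: H(key) = 3e, then zero-pad to 6 bytes: K' = 3e 00 00 00 00 00.
XOR each byte with 0x5c: 3e⊕5c=62, 00⊕5c=5c, 00⊕5c=5c, 00⊕5c=5c, 00⊕5c=5c, 00⊕5c=5c.

625c5c5c5c5c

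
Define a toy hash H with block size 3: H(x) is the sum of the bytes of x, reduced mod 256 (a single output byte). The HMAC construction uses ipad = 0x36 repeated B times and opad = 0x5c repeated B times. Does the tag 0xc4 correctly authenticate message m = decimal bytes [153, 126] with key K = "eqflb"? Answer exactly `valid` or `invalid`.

invalid

Key "eqflb" = 65 71 66 6c 62 is 5 bytes > B = 3, so hash it first: H(key) = 0a, then zero-pad to 3 bytes: K' = 0a 00 00.
K' ⊕ ipad = 3c 36 36; K' ⊕ opad = 56 5c 5c.
Inner hash: sum = 60+54+54+153+126 = 447; mod 256 = 191 → bf.
Outer hash (recomputed tag): sum = 86+92+92+191 = 461; mod 256 = 205 → cd.
Recomputed tag = cd; claimed = c4 → mismatch.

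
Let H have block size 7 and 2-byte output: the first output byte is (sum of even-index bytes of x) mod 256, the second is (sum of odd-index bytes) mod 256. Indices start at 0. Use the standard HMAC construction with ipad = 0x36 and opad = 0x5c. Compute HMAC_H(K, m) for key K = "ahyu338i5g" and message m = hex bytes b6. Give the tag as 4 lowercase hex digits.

3262

Key "ahyu338i5g" = 61 68 79 75 33 33 38 69 35 67 is 10 bytes > B = 7, so hash it first: H(key) = 7a e0, then zero-pad to 7 bytes: K' = 7a e0 00 00 00 00 00.
K' ⊕ ipad = 4c d6 36 36 36 36 36.  K' ⊕ opad = 26 bc 5c 5c 5c 5c 5c.
Inner input = (K'⊕ipad) ∥ m = 4c d6 36 36 36 36 36 ∥ b6.
Inner hash: even-index sum = 238 mod 256 = 238; odd-index sum = 504 mod 256 = 248 → ee f8.
Outer input = (K'⊕opad) ∥ inner = 26 bc 5c 5c 5c 5c 5c ∥ ee f8.
Outer hash (tag): even-index sum = 562 mod 256 = 50; odd-index sum = 610 mod 256 = 98 → 32 62.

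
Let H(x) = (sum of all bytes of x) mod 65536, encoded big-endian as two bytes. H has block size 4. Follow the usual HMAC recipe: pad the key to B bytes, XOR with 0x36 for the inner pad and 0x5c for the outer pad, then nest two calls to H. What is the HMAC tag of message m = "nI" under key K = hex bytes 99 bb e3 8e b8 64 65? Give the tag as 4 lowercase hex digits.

01f0

Key hex bytes 99 bb e3 8e b8 64 65 is 7 bytes > B = 4, so hash it first: H(key) = 04 46, then zero-pad to 4 bytes: K' = 04 46 00 00.
K' ⊕ ipad = 32 70 36 36.  K' ⊕ opad = 58 1a 5c 5c.
Inner input = (K'⊕ipad) ∥ m = 32 70 36 36 ∥ 6e 49.
Inner hash: sum = 50+112+54+54+110+73 = 453 → 01 c5.
Outer input = (K'⊕opad) ∥ inner = 58 1a 5c 5c ∥ 01 c5.
Outer hash (tag): sum = 88+26+92+92+1+197 = 496 → 01 f0.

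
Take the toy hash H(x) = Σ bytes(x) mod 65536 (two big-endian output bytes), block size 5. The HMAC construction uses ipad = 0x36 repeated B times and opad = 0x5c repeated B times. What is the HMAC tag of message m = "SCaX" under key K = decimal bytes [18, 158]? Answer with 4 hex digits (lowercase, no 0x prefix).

02e3

Key decimal bytes [18, 158] = 12 9e is 2 bytes ≤ B = 5; zero-pad to 5 bytes: K' = 12 9e 00 00 00.
K' ⊕ ipad = 24 a8 36 36 36.  K' ⊕ opad = 4e c2 5c 5c 5c.
Inner input = (K'⊕ipad) ∥ m = 24 a8 36 36 36 ∥ 53 43 61 58.
Inner hash: sum = 36+168+54+54+54+83+67+97+88 = 701 → 02 bd.
Outer input = (K'⊕opad) ∥ inner = 4e c2 5c 5c 5c ∥ 02 bd.
Outer hash (tag): sum = 78+194+92+92+92+2+189 = 739 → 02 e3.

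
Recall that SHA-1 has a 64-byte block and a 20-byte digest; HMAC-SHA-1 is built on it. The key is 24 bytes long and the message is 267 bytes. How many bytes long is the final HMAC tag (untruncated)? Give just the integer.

20

The tag is one SHA-1 digest: 20 bytes.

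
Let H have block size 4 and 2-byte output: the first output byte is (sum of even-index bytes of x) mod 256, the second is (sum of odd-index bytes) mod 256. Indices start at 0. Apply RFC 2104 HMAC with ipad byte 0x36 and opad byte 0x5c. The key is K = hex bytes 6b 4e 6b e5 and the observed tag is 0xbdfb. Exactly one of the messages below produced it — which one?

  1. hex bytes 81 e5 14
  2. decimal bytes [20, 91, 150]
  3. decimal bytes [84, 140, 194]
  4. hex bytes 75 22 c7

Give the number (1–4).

Key hex bytes 6b 4e 6b e5 is exactly B = 4 bytes: K' = 6b 4e 6b e5.
K' ⊕ ipad = 5d 78 5d d3; K' ⊕ opad = 37 12 37 b9.
m1: inner = H(5d 78 5d d3 81 e5 14) = 4f 30; tag = H(37 12 37 b9 4f 30) = bdfb ← matches
m2: inner = H(5d 78 5d d3 14 5b 96) = 64 a6; tag = H(37 12 37 b9 64 a6) = d271
m3: inner = H(5d 78 5d d3 54 8c c2) = d0 d7; tag = H(37 12 37 b9 d0 d7) = 3ea2
m4: inner = H(5d 78 5d d3 75 22 c7) = f6 6d; tag = H(37 12 37 b9 f6 6d) = 6438

1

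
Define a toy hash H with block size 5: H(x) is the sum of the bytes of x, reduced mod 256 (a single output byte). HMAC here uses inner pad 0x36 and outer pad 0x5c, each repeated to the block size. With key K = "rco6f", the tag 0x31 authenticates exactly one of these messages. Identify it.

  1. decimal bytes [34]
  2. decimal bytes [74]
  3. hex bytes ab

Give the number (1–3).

Key "rco6f" = 72 63 6f 36 66 is exactly B = 5 bytes: K' = 72 63 6f 36 66.
K' ⊕ ipad = 44 55 59 00 50; K' ⊕ opad = 2e 3f 33 6a 3a.
m1: inner = H(44 55 59 00 50 22) = 64; tag = H(2e 3f 33 6a 3a 64) = a8
m2: inner = H(44 55 59 00 50 4a) = 8c; tag = H(2e 3f 33 6a 3a 8c) = d0
m3: inner = H(44 55 59 00 50 ab) = ed; tag = H(2e 3f 33 6a 3a ed) = 31 ← matches

3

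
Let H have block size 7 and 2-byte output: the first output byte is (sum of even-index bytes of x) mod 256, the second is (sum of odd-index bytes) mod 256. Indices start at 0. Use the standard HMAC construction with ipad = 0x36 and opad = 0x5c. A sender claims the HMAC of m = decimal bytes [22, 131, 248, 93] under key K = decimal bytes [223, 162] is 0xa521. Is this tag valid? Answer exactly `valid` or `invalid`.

valid

Key decimal bytes [223, 162] = df a2 is 2 bytes ≤ B = 7; zero-pad to 7 bytes: K' = df a2 00 00 00 00 00.
K' ⊕ ipad = e9 94 36 36 36 36 36; K' ⊕ opad = 83 fe 5c 5c 5c 5c 5c.
Inner hash: even-index sum = 619 mod 256 = 107; odd-index sum = 526 mod 256 = 14 → 6b 0e.
Outer hash (recomputed tag): even-index sum = 421 mod 256 = 165; odd-index sum = 545 mod 256 = 33 → a5 21.
Recomputed tag = a521; claimed = a521 → match.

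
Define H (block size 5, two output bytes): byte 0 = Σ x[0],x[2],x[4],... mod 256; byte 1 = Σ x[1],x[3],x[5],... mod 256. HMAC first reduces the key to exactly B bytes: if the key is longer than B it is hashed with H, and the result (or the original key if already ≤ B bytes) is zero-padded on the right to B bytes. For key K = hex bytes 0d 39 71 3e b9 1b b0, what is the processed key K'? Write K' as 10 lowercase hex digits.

e792000000

|K| = 7 > B = 5, so first hash the key.
H(K): even-index sum = 487 mod 256 = 231; odd-index sum = 146 mod 256 = 146 → e7 92.
Zero-pad H(K) = e7 92 to 5 bytes: K' = e7 92 00 00 00.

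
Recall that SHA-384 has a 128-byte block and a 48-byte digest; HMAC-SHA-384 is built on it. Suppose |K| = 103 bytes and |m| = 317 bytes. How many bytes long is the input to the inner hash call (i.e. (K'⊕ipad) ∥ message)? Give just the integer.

445

Key is 103 ≤ 128 bytes, zero-padded: |K'| = 128.
Inner input = (K'⊕ipad) ∥ m → 128 + 317 = 445 bytes.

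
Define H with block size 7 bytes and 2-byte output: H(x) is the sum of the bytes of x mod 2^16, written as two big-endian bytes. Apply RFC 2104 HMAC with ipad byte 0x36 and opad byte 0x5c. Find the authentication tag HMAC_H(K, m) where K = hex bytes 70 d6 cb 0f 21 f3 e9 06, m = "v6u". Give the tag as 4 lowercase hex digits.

Key hex bytes 70 d6 cb 0f 21 f3 e9 06 is 8 bytes > B = 7, so hash it first: H(key) = 04 23, then zero-pad to 7 bytes: K' = 04 23 00 00 00 00 00.
K' ⊕ ipad = 32 15 36 36 36 36 36.  K' ⊕ opad = 58 7f 5c 5c 5c 5c 5c.
Inner input = (K'⊕ipad) ∥ m = 32 15 36 36 36 36 36 ∥ 76 36 75.
Inner hash: sum = 50+21+54+54+54+54+54+118+54+117 = 630 → 02 76.
Outer input = (K'⊕opad) ∥ inner = 58 7f 5c 5c 5c 5c 5c ∥ 02 76.
Outer hash (tag): sum = 88+127+92+92+92+92+92+2+118 = 795 → 03 1b.

031b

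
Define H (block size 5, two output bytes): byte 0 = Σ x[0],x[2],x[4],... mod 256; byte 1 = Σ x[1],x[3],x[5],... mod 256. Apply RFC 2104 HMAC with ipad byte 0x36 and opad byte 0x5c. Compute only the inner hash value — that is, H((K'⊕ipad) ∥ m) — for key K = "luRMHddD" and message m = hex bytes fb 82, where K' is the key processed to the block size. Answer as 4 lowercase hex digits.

4a8d

Key "luRMHddD" = 6c 75 52 4d 48 64 64 44 is 8 bytes > B = 5, so hash it first: H(key) = 6a 6a, then zero-pad to 5 bytes: K' = 6a 6a 00 00 00.
K' ⊕ ipad = 5c 5c 36 36 36.
Inner input = 5c 5c 36 36 36 ∥ fb 82.
Inner hash: even-index sum = 330 mod 256 = 74; odd-index sum = 397 mod 256 = 141 → 4a 8d.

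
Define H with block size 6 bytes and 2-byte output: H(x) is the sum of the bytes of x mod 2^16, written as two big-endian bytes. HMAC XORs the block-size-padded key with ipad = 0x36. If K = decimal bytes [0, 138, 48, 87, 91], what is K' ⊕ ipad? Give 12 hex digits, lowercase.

36bc06616d36

Key decimal bytes [0, 138, 48, 87, 91] = 00 8a 30 57 5b is 5 bytes ≤ B = 6; zero-pad to 6 bytes: K' = 00 8a 30 57 5b 00.
XOR each byte with 0x36: 00⊕36=36, 8a⊕36=bc, 30⊕36=06, 57⊕36=61, 5b⊕36=6d, 00⊕36=36.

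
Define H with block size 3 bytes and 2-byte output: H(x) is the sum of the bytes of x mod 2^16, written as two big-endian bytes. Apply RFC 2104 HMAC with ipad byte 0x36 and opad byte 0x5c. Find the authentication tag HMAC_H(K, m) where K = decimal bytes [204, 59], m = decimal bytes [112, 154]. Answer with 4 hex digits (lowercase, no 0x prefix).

Key decimal bytes [204, 59] = cc 3b is 2 bytes ≤ B = 3; zero-pad to 3 bytes: K' = cc 3b 00.
K' ⊕ ipad = fa 0d 36.  K' ⊕ opad = 90 67 5c.
Inner input = (K'⊕ipad) ∥ m = fa 0d 36 ∥ 70 9a.
Inner hash: sum = 250+13+54+112+154 = 583 → 02 47.
Outer input = (K'⊕opad) ∥ inner = 90 67 5c ∥ 02 47.
Outer hash (tag): sum = 144+103+92+2+71 = 412 → 01 9c.

019c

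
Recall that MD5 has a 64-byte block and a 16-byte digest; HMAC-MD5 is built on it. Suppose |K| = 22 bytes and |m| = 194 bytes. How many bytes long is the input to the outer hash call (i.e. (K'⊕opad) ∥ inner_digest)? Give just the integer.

Key is 22 ≤ 64 bytes, zero-padded: |K'| = 64.
Outer input = (K'⊕opad) ∥ H(inner) → 64 + 16 = 80 bytes.

80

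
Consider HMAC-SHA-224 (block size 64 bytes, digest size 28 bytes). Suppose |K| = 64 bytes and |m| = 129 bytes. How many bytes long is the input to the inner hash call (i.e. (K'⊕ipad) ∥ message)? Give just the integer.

193

Key is 64 ≤ 64 bytes, zero-padded: |K'| = 64.
Inner input = (K'⊕ipad) ∥ m → 64 + 129 = 193 bytes.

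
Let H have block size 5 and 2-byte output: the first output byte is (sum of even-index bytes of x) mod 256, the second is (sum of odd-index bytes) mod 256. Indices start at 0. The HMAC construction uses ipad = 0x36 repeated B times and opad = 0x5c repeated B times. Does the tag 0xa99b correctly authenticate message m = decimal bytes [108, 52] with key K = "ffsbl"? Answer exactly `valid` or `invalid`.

valid

Key "ffsbl" = 66 66 73 62 6c is exactly B = 5 bytes: K' = 66 66 73 62 6c.
K' ⊕ ipad = 50 50 45 54 5a; K' ⊕ opad = 3a 3a 2f 3e 30.
Inner hash: even-index sum = 291 mod 256 = 35; odd-index sum = 272 mod 256 = 16 → 23 10.
Outer hash (recomputed tag): even-index sum = 169 mod 256 = 169; odd-index sum = 155 mod 256 = 155 → a9 9b.
Recomputed tag = a99b; claimed = a99b → match.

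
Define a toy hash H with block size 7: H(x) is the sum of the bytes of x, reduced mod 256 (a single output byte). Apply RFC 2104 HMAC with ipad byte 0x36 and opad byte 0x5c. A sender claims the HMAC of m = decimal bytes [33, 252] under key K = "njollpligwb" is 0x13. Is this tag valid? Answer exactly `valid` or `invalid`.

Key "njollpligwb" = 6e 6a 6f 6c 6c 70 6c 69 67 77 62 is 11 bytes > B = 7, so hash it first: H(key) = a4, then zero-pad to 7 bytes: K' = a4 00 00 00 00 00 00.
K' ⊕ ipad = 92 36 36 36 36 36 36; K' ⊕ opad = f8 5c 5c 5c 5c 5c 5c.
Inner hash: sum = 146+54+54+54+54+54+54+33+252 = 755; mod 256 = 243 → f3.
Outer hash (recomputed tag): sum = 248+92+92+92+92+92+92+243 = 1043; mod 256 = 19 → 13.
Recomputed tag = 13; claimed = 13 → match.

valid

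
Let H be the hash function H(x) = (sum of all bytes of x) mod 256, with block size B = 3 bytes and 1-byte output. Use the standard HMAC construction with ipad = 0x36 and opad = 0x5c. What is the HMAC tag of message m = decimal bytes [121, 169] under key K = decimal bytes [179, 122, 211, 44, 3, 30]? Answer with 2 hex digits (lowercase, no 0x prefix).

d2

Key decimal bytes [179, 122, 211, 44, 3, 30] = b3 7a d3 2c 03 1e is 6 bytes > B = 3, so hash it first: H(key) = 4d, then zero-pad to 3 bytes: K' = 4d 00 00.
K' ⊕ ipad = 7b 36 36.  K' ⊕ opad = 11 5c 5c.
Inner input = (K'⊕ipad) ∥ m = 7b 36 36 ∥ 79 a9.
Inner hash: sum = 123+54+54+121+169 = 521; mod 256 = 9 → 09.
Outer input = (K'⊕opad) ∥ inner = 11 5c 5c ∥ 09.
Outer hash (tag): sum = 17+92+92+9 = 210 → d2.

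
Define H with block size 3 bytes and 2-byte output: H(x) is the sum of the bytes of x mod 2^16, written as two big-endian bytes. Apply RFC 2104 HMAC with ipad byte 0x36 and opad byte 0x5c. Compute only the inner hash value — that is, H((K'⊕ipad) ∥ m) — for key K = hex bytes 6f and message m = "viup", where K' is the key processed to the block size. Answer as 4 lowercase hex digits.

0289

Key hex bytes 6f is 1 byte ≤ B = 3; zero-pad to 3 bytes: K' = 6f 00 00.
K' ⊕ ipad = 59 36 36.
Inner input = 59 36 36 ∥ 76 69 75 70.
Inner hash: sum = 89+54+54+118+105+117+112 = 649 → 02 89.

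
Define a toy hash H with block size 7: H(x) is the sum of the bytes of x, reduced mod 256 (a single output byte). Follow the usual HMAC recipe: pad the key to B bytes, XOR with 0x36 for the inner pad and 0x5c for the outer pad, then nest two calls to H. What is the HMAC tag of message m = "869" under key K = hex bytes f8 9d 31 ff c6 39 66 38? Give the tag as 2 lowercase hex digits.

Key hex bytes f8 9d 31 ff c6 39 66 38 is 8 bytes > B = 7, so hash it first: H(key) = 62, then zero-pad to 7 bytes: K' = 62 00 00 00 00 00 00.
K' ⊕ ipad = 54 36 36 36 36 36 36.  K' ⊕ opad = 3e 5c 5c 5c 5c 5c 5c.
Inner input = (K'⊕ipad) ∥ m = 54 36 36 36 36 36 36 ∥ 38 36 39.
Inner hash: sum = 84+54+54+54+54+54+54+56+54+57 = 575; mod 256 = 63 → 3f.
Outer input = (K'⊕opad) ∥ inner = 3e 5c 5c 5c 5c 5c 5c ∥ 3f.
Outer hash (tag): sum = 62+92+92+92+92+92+92+63 = 677; mod 256 = 165 → a5.

a5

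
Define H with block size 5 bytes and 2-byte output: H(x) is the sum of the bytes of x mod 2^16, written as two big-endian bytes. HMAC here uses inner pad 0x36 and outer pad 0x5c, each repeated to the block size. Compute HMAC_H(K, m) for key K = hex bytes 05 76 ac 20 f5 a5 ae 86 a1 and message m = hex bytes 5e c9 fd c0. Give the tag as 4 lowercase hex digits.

0292

Key hex bytes 05 76 ac 20 f5 a5 ae 86 a1 is 9 bytes > B = 5, so hash it first: H(key) = 04 b6, then zero-pad to 5 bytes: K' = 04 b6 00 00 00.
K' ⊕ ipad = 32 80 36 36 36.  K' ⊕ opad = 58 ea 5c 5c 5c.
Inner input = (K'⊕ipad) ∥ m = 32 80 36 36 36 ∥ 5e c9 fd c0.
Inner hash: sum = 50+128+54+54+54+94+201+253+192 = 1080 → 04 38.
Outer input = (K'⊕opad) ∥ inner = 58 ea 5c 5c 5c ∥ 04 38.
Outer hash (tag): sum = 88+234+92+92+92+4+56 = 658 → 02 92.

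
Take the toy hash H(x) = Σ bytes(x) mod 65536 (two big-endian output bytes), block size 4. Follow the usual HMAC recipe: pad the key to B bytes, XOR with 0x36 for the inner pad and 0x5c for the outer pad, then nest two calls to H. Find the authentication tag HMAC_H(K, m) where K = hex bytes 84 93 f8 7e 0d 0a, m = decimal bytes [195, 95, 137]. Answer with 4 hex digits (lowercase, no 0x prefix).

02ed

Key hex bytes 84 93 f8 7e 0d 0a is 6 bytes > B = 4, so hash it first: H(key) = 02 a4, then zero-pad to 4 bytes: K' = 02 a4 00 00.
K' ⊕ ipad = 34 92 36 36.  K' ⊕ opad = 5e f8 5c 5c.
Inner input = (K'⊕ipad) ∥ m = 34 92 36 36 ∥ c3 5f 89.
Inner hash: sum = 52+146+54+54+195+95+137 = 733 → 02 dd.
Outer input = (K'⊕opad) ∥ inner = 5e f8 5c 5c ∥ 02 dd.
Outer hash (tag): sum = 94+248+92+92+2+221 = 749 → 02 ed.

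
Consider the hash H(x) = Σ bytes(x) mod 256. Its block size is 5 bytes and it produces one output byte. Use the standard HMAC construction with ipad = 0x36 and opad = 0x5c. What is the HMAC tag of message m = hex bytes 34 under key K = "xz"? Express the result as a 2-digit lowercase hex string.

Key "xz" = 78 7a is 2 bytes ≤ B = 5; zero-pad to 5 bytes: K' = 78 7a 00 00 00.
K' ⊕ ipad = 4e 4c 36 36 36.  K' ⊕ opad = 24 26 5c 5c 5c.
Inner input = (K'⊕ipad) ∥ m = 4e 4c 36 36 36 ∥ 34.
Inner hash: sum = 78+76+54+54+54+52 = 368; mod 256 = 112 → 70.
Outer input = (K'⊕opad) ∥ inner = 24 26 5c 5c 5c ∥ 70.
Outer hash (tag): sum = 36+38+92+92+92+112 = 462; mod 256 = 206 → ce.

ce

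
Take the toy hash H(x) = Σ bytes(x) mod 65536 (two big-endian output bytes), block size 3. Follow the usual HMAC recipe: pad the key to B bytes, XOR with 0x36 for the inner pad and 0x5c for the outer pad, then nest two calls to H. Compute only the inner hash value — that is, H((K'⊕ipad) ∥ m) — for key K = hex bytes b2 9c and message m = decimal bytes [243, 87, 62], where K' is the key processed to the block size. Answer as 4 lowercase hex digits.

Key hex bytes b2 9c is 2 bytes ≤ B = 3; zero-pad to 3 bytes: K' = b2 9c 00.
K' ⊕ ipad = 84 aa 36.
Inner input = 84 aa 36 ∥ f3 57 3e.
Inner hash: sum = 132+170+54+243+87+62 = 748 → 02 ec.

02ec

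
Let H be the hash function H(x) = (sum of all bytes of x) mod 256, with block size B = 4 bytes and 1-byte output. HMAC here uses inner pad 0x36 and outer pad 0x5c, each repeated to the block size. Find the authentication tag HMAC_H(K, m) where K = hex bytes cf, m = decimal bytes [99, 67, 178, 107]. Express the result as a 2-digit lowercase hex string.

05

Key hex bytes cf is 1 byte ≤ B = 4; zero-pad to 4 bytes: K' = cf 00 00 00.
K' ⊕ ipad = f9 36 36 36.  K' ⊕ opad = 93 5c 5c 5c.
Inner input = (K'⊕ipad) ∥ m = f9 36 36 36 ∥ 63 43 b2 6b.
Inner hash: sum = 249+54+54+54+99+67+178+107 = 862; mod 256 = 94 → 5e.
Outer input = (K'⊕opad) ∥ inner = 93 5c 5c 5c ∥ 5e.
Outer hash (tag): sum = 147+92+92+92+94 = 517; mod 256 = 5 → 05.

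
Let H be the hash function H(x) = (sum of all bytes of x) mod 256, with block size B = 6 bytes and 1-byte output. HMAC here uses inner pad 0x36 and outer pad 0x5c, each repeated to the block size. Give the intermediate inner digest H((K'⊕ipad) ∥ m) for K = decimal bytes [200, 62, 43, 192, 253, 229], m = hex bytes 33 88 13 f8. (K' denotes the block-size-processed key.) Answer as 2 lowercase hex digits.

Key decimal bytes [200, 62, 43, 192, 253, 229] = c8 3e 2b c0 fd e5 is exactly B = 6 bytes: K' = c8 3e 2b c0 fd e5.
K' ⊕ ipad = fe 08 1d f6 cb d3.
Inner input = fe 08 1d f6 cb d3 ∥ 33 88 13 f8.
Inner hash: sum = 254+8+29+246+203+211+51+136+19+248 = 1405; mod 256 = 125 → 7d.

7d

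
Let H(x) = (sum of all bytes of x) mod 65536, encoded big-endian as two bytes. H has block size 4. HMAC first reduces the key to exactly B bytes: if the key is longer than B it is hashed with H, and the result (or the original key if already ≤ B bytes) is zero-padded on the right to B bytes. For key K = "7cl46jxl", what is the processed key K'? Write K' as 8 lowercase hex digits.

|K| = 8 > B = 4, so first hash the key.
H(K): sum = 55+99+108+52+54+106+120+108 = 702 → 02 be.
Zero-pad H(K) = 02 be to 4 bytes: K' = 02 be 00 00.

02be0000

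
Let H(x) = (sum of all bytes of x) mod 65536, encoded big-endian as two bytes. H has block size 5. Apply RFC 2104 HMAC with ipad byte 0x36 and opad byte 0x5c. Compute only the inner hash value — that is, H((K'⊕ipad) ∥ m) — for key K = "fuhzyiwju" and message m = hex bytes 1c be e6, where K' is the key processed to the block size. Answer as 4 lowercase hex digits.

035a

Key "fuhzyiwju" = 66 75 68 7a 79 69 77 6a 75 is 9 bytes > B = 5, so hash it first: H(key) = 03 f5, then zero-pad to 5 bytes: K' = 03 f5 00 00 00.
K' ⊕ ipad = 35 c3 36 36 36.
Inner input = 35 c3 36 36 36 ∥ 1c be e6.
Inner hash: sum = 53+195+54+54+54+28+190+230 = 858 → 03 5a.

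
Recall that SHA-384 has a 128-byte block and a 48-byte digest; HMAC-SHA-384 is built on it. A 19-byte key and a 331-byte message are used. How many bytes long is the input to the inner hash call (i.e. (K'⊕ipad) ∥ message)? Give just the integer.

Key is 19 ≤ 128 bytes, zero-padded: |K'| = 128.
Inner input = (K'⊕ipad) ∥ m → 128 + 331 = 459 bytes.

459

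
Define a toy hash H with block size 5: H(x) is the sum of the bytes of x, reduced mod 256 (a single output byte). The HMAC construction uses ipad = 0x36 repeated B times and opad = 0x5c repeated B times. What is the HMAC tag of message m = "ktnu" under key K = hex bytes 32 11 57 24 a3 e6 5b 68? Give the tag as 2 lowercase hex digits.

Key hex bytes 32 11 57 24 a3 e6 5b 68 is 8 bytes > B = 5, so hash it first: H(key) = 0a, then zero-pad to 5 bytes: K' = 0a 00 00 00 00.
K' ⊕ ipad = 3c 36 36 36 36.  K' ⊕ opad = 56 5c 5c 5c 5c.
Inner input = (K'⊕ipad) ∥ m = 3c 36 36 36 36 ∥ 6b 74 6e 75.
Inner hash: sum = 60+54+54+54+54+107+116+110+117 = 726; mod 256 = 214 → d6.
Outer input = (K'⊕opad) ∥ inner = 56 5c 5c 5c 5c ∥ d6.
Outer hash (tag): sum = 86+92+92+92+92+214 = 668; mod 256 = 156 → 9c.

9c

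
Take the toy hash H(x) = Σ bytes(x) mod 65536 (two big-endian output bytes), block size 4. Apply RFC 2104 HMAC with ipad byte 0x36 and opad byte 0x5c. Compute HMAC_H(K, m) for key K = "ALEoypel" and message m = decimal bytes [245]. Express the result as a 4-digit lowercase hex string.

0221

Key "ALEoypel" = 41 4c 45 6f 79 70 65 6c is 8 bytes > B = 4, so hash it first: H(key) = 02 fb, then zero-pad to 4 bytes: K' = 02 fb 00 00.
K' ⊕ ipad = 34 cd 36 36.  K' ⊕ opad = 5e a7 5c 5c.
Inner input = (K'⊕ipad) ∥ m = 34 cd 36 36 ∥ f5.
Inner hash: sum = 52+205+54+54+245 = 610 → 02 62.
Outer input = (K'⊕opad) ∥ inner = 5e a7 5c 5c ∥ 02 62.
Outer hash (tag): sum = 94+167+92+92+2+98 = 545 → 02 21.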